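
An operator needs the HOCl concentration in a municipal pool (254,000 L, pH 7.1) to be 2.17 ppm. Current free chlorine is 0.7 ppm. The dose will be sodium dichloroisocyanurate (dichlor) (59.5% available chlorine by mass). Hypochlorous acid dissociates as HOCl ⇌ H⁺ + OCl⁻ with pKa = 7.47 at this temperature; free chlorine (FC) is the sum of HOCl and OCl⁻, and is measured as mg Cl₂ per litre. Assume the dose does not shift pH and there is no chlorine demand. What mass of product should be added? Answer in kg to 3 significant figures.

[OCl⁻]/[HOCl] = 10^(pH − pKa) = 10^(7.1 − 7.47) = 0.4266; fraction as HOCl = 1/(1 + 0.4266) = 0.701.
Free chlorine required for 2.17 ppm HOCl: 2.17 / 0.701 = 3.096 ppm.
FC to add: 3.096 − 0.7 = 2.396 mg/L as Cl₂.
Cl₂ equivalent: 2.396 mg/L × 254,000 L = 608.5 g.
Product at 59.5% available Cl: 608.5 / 0.595 = 1023 g.

1.02 kg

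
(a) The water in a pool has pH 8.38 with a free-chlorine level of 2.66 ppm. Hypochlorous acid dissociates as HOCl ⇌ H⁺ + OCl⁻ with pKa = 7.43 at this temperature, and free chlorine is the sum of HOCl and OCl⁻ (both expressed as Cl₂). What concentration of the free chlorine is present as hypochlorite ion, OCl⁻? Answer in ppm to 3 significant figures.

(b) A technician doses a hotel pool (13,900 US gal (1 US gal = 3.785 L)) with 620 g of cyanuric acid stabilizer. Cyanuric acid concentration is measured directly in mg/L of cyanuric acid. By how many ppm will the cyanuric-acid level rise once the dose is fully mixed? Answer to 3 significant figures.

(a) 2.39 ppm; (b) 11.8 ppm

(a) [OCl⁻]/[HOCl] = 10^(pH − pKa) = 10^(8.38 − 7.43) = 10^0.95 = 8.913.
(a) Fraction as HOCl = 1 / (1 + 8.913) = 0.1009.
(a) OCl⁻ = (1 − 0.1009) × 2.66 ppm = 2.392 ppm.

(b) Volume: 13,900 US gal × 3.785 L/gal = 52,612 L.
(b) Rise: 620 g / 52,612 L × 1000 = 11.78 mg/L.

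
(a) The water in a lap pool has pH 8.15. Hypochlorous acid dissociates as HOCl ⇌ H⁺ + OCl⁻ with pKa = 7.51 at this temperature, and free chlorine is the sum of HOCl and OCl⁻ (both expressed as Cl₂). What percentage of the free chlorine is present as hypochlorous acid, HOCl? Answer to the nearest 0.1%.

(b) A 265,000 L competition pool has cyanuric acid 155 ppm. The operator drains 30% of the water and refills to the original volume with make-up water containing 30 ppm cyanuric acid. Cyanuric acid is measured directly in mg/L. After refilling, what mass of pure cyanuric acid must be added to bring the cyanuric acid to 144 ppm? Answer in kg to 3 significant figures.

(a) [OCl⁻]/[HOCl] = 10^(pH − pKa) = 10^(8.15 − 7.51) = 10^0.64 = 4.365.
(a) Fraction as HOCl = 1 / (1 + 4.365) = 0.1864.

(b) After draining 30% and refilling: 155 × 0.70 + 30 × 0.30 = 117.5 ppm.
(b) Deficit to target: 144 − 117.5 = 26.5 mg/L.
(b) Mass: 26.5 mg/L × 265,000 L = 7022 g cyanuric acid.

(a) 18.6%; (b) 7.02 kg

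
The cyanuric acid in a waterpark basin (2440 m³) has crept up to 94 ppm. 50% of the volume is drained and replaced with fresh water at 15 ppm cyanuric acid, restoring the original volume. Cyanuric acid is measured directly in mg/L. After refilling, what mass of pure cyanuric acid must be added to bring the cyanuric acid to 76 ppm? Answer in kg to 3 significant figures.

52.5 kg

Volume: 2440 m³ = 2,440,000 L.
After draining 50% and refilling: 94 × 0.50 + 15 × 0.50 = 54.5 ppm.
Deficit to target: 76 − 54.5 = 21.5 mg/L.
Mass: 21.5 mg/L × 2,440,000 L = 52,460 g cyanuric acid.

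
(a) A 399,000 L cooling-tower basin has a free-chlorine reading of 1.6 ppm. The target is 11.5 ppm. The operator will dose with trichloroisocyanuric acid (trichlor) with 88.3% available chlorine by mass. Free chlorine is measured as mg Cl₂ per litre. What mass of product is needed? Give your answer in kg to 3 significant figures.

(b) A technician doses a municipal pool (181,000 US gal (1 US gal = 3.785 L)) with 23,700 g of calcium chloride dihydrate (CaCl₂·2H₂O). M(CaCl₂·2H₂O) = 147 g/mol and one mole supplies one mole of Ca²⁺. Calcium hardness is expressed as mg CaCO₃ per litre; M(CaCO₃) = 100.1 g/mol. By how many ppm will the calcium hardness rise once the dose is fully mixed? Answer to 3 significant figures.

(a) Chlorine deficit: 11.5 − 1.6 = 9.9 ppm = 9.9 mg/L as Cl₂.
(a) Cl₂ equivalent needed: 9.9 mg/L × 399,000 L = 3,950,000 mg = 3950 g.
(a) Product at 88.3% available chlorine: 3950 / 0.883 = 4473 g.

(b) Volume: 181,000 US gal × 3.785 L/gal = 685,085 L.
(b) Moles of Ca²⁺: 23,700 g ÷ 147 g/mol = 161.2 mol.
(b) As CaCO₃: 161.2 mol × 100.1 g/mol = 16,140 g.
(b) Rise: 16,140 g / 685,085 L × 1000 = 23.56 mg/L.

(a) 4.47 kg; (b) 23.6 ppm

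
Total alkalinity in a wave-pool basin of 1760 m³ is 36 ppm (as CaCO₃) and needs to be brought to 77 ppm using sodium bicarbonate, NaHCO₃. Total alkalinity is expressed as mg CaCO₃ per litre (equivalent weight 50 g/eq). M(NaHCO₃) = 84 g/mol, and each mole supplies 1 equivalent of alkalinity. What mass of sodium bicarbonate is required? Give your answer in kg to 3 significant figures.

Volume: 1760 m³ = 1,760,000 L.
Alkalinity to add: (77 − 36) = 41 mg/L as CaCO₃ × 1,760,000 L = 72,160 g as CaCO₃.
Equivalents: 72,160 g ÷ 50 g/eq = 1443 eq.
NaHCO₃ supplies 1 eq per mole → 1443 mol.
Mass: 1443 mol × 84 g/mol = 121,200 g.

121 kg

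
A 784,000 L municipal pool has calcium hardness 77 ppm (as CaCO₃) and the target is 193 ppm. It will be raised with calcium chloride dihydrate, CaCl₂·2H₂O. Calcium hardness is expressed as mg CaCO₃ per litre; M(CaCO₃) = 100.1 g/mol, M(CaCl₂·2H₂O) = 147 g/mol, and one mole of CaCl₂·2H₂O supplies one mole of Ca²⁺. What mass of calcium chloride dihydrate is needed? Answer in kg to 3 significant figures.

Hardness to add: (193 − 77) = 116 mg/L as CaCO₃ × 784,000 L = 90,940 g as CaCO₃.
Moles of Ca²⁺ (1 mol Ca²⁺ ≡ 1 mol CaCO₃): 90,940 / 100.1 g/mol = 908.5 mol.
Mass of CaCl₂·2H₂O: 908.5 × 147 = 133,600 g.

134 kg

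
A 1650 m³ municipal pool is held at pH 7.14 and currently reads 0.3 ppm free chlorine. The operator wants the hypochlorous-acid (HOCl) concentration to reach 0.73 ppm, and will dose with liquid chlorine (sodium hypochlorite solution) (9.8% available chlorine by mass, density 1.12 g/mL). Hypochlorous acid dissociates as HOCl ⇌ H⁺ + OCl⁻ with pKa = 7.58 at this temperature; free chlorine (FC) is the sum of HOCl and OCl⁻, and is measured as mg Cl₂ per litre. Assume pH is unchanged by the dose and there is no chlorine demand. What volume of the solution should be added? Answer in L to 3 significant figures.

10.4 L

Volume: 1650 m³ = 1,650,000 L.
[OCl⁻]/[HOCl] = 10^(pH − pKa) = 10^(7.14 − 7.58) = 0.3631; fraction as HOCl = 1/(1 + 0.3631) = 0.7336.
Free chlorine required for 0.73 ppm HOCl: 0.73 / 0.7336 = 0.995 ppm.
FC to add: 0.995 − 0.3 = 0.695 mg/L as Cl₂.
Cl₂ equivalent: 0.695 mg/L × 1,650,000 L = 1147 g.
Product at 9.8% available Cl: 1147 / 0.098 = 11,700 g.
Volume: 11,700 g ÷ 1.12 g/mL = 10,450 mL.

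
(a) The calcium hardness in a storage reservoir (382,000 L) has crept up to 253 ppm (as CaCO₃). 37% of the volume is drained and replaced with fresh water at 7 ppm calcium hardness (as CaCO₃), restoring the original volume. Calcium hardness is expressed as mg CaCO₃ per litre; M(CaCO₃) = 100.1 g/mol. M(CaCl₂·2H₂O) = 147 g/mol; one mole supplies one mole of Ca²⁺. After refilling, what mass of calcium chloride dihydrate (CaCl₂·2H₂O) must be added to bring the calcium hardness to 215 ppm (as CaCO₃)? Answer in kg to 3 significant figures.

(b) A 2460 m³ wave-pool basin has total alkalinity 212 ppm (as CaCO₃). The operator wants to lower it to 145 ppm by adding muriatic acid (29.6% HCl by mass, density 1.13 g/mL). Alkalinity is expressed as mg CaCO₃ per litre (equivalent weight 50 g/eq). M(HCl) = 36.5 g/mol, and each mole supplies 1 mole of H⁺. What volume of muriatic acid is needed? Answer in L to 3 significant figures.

(a) 29.7 kg; (b) 360 L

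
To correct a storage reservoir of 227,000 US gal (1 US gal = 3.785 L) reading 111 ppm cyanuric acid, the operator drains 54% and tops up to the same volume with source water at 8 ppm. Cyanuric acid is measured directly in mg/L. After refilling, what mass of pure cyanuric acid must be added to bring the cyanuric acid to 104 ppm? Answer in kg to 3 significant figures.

Volume: 227,000 US gal × 3.785 L/gal = 859,195 L.
After draining 54% and refilling: 111 × 0.46 + 8 × 0.54 = 55.38 ppm.
Deficit to target: 104 − 55.38 = 48.62 mg/L.
Mass: 48.62 mg/L × 859,195 L = 41,770 g cyanuric acid.

41.8 kg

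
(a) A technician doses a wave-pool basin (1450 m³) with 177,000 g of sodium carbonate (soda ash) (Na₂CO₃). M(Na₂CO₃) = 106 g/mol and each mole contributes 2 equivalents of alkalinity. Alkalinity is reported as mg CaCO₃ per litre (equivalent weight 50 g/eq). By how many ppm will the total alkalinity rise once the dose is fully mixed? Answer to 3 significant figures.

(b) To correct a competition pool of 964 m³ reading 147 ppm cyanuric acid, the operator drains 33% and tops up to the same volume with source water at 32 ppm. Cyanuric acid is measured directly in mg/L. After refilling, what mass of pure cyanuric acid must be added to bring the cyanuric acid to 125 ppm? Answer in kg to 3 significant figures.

(a) Volume: 1450 m³ = 1,450,000 L.
(a) Moles of Na₂CO₃: 177,000 g ÷ 106 g/mol = 1670 mol → 3340 eq of alkalinity.
(a) As CaCO₃: 3340 eq × 50 g/eq = 167,000 g.
(a) Rise: 167,000 g / 1,450,000 L × 1000 = 115.2 mg/L.

(b) Volume: 964 m³ = 964,000 L.
(b) After draining 33% and refilling: 147 × 0.67 + 32 × 0.33 = 109.05 ppm.
(b) Deficit to target: 125 − 109.05 = 15.95 mg/L.
(b) Mass: 15.95 mg/L × 964,000 L = 15,380 g cyanuric acid.

(a) 115 ppm; (b) 15.4 kg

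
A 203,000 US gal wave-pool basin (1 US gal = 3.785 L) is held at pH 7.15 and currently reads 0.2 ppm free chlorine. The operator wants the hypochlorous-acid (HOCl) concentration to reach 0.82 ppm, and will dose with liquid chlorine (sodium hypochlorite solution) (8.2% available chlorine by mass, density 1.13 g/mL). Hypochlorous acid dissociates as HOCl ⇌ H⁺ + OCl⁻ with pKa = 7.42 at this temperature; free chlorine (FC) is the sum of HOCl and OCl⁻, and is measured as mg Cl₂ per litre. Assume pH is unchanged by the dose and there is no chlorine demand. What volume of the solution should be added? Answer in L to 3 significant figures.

8.79 L

Volume: 203,000 US gal × 3.785 L/gal = 768,355 L.
[OCl⁻]/[HOCl] = 10^(pH − pKa) = 10^(7.15 − 7.42) = 0.537; fraction as HOCl = 1/(1 + 0.537) = 0.6506.
Free chlorine required for 0.82 ppm HOCl: 0.82 / 0.6506 = 1.26 ppm.
FC to add: 1.26 − 0.2 = 1.06 mg/L as Cl₂.
Cl₂ equivalent: 1.06 mg/L × 768,355 L = 814.7 g.
Product at 8.2% available Cl: 814.7 / 0.082 = 9936 g.
Volume: 9936 g ÷ 1.13 g/mL = 8793 mL.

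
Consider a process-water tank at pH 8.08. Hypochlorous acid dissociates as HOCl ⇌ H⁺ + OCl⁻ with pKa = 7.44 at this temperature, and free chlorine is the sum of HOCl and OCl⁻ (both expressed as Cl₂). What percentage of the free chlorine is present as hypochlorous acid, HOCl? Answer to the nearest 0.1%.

[OCl⁻]/[HOCl] = 10^(pH − pKa) = 10^(8.08 − 7.44) = 10^0.64 = 4.365.
Fraction as HOCl = 1 / (1 + 4.365) = 0.1864.

18.6%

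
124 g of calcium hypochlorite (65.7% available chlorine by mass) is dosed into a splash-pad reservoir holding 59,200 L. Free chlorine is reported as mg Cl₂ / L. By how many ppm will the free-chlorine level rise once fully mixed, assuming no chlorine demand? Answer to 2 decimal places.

1.38 ppm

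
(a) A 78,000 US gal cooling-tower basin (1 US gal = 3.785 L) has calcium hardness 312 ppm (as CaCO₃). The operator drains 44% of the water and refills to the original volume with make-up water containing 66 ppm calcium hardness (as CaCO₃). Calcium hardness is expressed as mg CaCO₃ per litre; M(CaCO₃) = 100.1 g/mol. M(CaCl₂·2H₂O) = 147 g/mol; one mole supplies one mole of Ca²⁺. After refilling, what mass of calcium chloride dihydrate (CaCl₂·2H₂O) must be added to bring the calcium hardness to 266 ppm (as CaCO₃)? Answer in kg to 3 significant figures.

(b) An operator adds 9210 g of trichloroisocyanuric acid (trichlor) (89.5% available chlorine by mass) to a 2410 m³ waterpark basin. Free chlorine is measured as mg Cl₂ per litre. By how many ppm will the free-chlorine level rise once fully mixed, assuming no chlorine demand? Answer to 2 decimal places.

(a) 27.0 kg; (b) 3.42 ppm

(a) Volume: 78,000 US gal × 3.785 L/gal = 295,230 L.
(a) After draining 44% and refilling: 312 × 0.56 + 66 × 0.44 = 203.76 ppm.
(a) Deficit to target: 266 − 203.76 = 62.24 mg/L.
(a) As CaCO₃: 62.24 mg/L × 295,230 L = 18,380 g; ÷ 100.1 = 183.6 mol Ca²⁺.
(a) Mass: 183.6 × 147 = 26,980 g.

(b) Volume: 2410 m³ = 2,410,000 L.
(b) Available chlorine delivered: 9210 g × 0.895 = 8243 g as Cl₂.
(b) Concentration rise: 8243 g / 2,410,000 L = 3.42 mg/L = 3.42 ppm.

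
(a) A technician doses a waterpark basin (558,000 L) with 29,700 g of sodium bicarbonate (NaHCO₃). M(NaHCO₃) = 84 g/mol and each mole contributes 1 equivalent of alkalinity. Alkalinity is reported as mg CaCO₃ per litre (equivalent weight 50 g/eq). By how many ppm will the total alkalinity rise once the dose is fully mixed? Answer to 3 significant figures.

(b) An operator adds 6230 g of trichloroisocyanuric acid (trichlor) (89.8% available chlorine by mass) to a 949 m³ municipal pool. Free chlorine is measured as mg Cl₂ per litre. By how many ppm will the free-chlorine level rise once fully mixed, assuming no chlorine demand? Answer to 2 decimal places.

(a) 31.7 ppm; (b) 5.90 ppm

(a) Moles of NaHCO₃: 29,700 g ÷ 84 g/mol = 353.6 mol → 353.6 eq of alkalinity.
(a) As CaCO₃: 353.6 eq × 50 g/eq = 17,680 g.
(a) Rise: 17,680 g / 558,000 L × 1000 = 31.68 mg/L.

(b) Volume: 949 m³ = 949,000 L.
(b) Available chlorine delivered: 6230 g × 0.898 = 5595 g as Cl₂.
(b) Concentration rise: 5595 g / 949,000 L = 5.895 mg/L = 5.90 ppm.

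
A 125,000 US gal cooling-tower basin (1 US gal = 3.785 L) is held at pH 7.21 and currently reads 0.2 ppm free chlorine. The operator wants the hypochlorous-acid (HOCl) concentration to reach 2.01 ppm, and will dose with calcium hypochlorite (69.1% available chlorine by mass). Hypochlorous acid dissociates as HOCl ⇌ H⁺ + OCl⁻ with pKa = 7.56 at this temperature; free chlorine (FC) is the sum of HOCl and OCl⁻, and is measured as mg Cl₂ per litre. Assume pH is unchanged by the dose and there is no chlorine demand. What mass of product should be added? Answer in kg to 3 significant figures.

1.85 kg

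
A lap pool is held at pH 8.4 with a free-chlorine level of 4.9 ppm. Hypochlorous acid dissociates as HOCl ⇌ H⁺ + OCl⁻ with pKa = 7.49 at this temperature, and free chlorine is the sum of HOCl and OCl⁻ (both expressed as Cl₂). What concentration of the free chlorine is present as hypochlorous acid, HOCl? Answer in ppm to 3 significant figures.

[OCl⁻]/[HOCl] = 10^(pH − pKa) = 10^(8.4 − 7.49) = 10^0.91 = 8.128.
Fraction as HOCl = 1 / (1 + 8.128) = 0.1095.
HOCl = 0.1095 × 4.9 ppm = 0.5368 ppm.

0.537 ppm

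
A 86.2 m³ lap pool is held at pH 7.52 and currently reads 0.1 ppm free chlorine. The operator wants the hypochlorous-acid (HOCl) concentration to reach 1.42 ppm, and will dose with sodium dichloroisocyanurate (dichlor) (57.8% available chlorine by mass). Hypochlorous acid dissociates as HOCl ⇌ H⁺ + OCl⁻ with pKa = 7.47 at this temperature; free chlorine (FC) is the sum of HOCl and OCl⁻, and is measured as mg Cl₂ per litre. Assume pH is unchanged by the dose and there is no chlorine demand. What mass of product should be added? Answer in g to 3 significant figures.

434 g

Volume: 86.2 m³ = 86,200 L.
[OCl⁻]/[HOCl] = 10^(pH − pKa) = 10^(7.52 − 7.47) = 1.122; fraction as HOCl = 1/(1 + 1.122) = 0.4712.
Free chlorine required for 1.42 ppm HOCl: 1.42 / 0.4712 = 3.013 ppm.
FC to add: 3.013 − 0.1 = 2.913 mg/L as Cl₂.
Cl₂ equivalent: 2.913 mg/L × 86,200 L = 251.1 g.
Product at 57.8% available Cl: 251.1 / 0.578 = 434.5 g.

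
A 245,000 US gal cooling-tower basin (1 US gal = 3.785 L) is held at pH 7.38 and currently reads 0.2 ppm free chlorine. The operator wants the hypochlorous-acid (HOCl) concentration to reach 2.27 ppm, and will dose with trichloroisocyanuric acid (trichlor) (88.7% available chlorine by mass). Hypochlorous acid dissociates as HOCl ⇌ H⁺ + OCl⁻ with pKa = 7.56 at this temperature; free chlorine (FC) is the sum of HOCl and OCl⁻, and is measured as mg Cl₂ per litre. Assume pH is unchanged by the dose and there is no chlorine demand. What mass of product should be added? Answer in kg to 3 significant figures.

3.73 kg

Volume: 245,000 US gal × 3.785 L/gal = 927,325 L.
[OCl⁻]/[HOCl] = 10^(pH − pKa) = 10^(7.38 − 7.56) = 0.6607; fraction as HOCl = 1/(1 + 0.6607) = 0.6022.
Free chlorine required for 2.27 ppm HOCl: 2.27 / 0.6022 = 3.77 ppm.
FC to add: 3.77 − 0.2 = 3.57 mg/L as Cl₂.
Cl₂ equivalent: 3.57 mg/L × 927,325 L = 3310 g.
Product at 88.7% available Cl: 3310 / 0.887 = 3732 g.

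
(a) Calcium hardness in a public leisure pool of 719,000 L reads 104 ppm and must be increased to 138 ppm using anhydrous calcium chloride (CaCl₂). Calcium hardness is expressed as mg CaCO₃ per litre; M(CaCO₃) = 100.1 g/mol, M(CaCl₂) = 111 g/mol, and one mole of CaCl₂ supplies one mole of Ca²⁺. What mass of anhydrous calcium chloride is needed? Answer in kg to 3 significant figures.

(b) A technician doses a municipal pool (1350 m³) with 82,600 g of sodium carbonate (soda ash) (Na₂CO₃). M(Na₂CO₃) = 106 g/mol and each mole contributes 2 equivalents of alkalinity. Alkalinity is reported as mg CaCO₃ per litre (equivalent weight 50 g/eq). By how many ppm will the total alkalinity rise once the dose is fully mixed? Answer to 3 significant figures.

(a) 27.1 kg; (b) 57.7 ppm

(a) Hardness to add: (138 − 104) = 34 mg/L as CaCO₃ × 719,000 L = 24,450 g as CaCO₃.
(a) Moles of Ca²⁺ (1 mol Ca²⁺ ≡ 1 mol CaCO₃): 24,450 / 100.1 g/mol = 244.2 mol.
(a) Mass of CaCl₂: 244.2 × 111 = 27,110 g.

(b) Volume: 1350 m³ = 1,350,000 L.
(b) Moles of Na₂CO₃: 82,600 g ÷ 106 g/mol = 779.2 mol → 1558 eq of alkalinity.
(b) As CaCO₃: 1558 eq × 50 g/eq = 77,920 g.
(b) Rise: 77,920 g / 1,350,000 L × 1000 = 57.72 mg/L.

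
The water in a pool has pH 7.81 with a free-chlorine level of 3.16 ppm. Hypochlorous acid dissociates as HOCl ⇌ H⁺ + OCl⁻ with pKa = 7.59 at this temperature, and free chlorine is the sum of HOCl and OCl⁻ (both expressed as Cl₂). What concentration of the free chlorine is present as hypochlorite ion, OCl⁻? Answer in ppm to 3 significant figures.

1.97 ppm

[OCl⁻]/[HOCl] = 10^(pH − pKa) = 10^(7.81 − 7.59) = 10^0.22 = 1.66.
Fraction as HOCl = 1 / (1 + 1.66) = 0.376.
OCl⁻ = (1 − 0.376) × 3.16 ppm = 1.972 ppm.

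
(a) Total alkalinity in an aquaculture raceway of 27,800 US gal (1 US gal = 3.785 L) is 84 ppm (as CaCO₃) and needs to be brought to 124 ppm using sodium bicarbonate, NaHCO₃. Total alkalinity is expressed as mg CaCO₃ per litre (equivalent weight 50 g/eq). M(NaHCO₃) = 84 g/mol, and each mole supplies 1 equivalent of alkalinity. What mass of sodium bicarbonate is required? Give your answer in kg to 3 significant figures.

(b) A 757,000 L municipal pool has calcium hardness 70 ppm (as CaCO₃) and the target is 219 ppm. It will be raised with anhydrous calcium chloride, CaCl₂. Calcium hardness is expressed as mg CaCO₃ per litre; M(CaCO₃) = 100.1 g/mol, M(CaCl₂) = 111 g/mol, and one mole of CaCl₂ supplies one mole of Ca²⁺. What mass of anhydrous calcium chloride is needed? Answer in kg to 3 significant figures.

(a) Volume: 27,800 US gal × 3.785 L/gal = 105,223 L.
(a) Alkalinity to add: (124 − 84) = 40 mg/L as CaCO₃ × 105,223 L = 4209 g as CaCO₃.
(a) Equivalents: 4209 g ÷ 50 g/eq = 84.18 eq.
(a) NaHCO₃ supplies 1 eq per mole → 84.18 mol.
(a) Mass: 84.18 mol × 84 g/mol = 7071 g.

(b) Hardness to add: (219 − 70) = 149 mg/L as CaCO₃ × 757,000 L = 112,800 g as CaCO₃.
(b) Moles of Ca²⁺ (1 mol Ca²⁺ ≡ 1 mol CaCO₃): 112,800 / 100.1 g/mol = 1127 mol.
(b) Mass of CaCl₂: 1127 × 111 = 125,100 g.

(a) 7.07 kg; (b) 125 kg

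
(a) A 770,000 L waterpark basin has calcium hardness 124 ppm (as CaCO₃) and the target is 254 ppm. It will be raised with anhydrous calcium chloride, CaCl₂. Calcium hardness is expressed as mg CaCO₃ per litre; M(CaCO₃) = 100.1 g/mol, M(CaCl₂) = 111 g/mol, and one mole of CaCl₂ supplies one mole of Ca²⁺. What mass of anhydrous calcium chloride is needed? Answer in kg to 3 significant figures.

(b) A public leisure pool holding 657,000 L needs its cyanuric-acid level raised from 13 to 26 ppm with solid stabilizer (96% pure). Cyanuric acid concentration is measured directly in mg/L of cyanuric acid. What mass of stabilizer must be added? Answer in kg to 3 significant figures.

(a) 111 kg; (b) 8.90 kg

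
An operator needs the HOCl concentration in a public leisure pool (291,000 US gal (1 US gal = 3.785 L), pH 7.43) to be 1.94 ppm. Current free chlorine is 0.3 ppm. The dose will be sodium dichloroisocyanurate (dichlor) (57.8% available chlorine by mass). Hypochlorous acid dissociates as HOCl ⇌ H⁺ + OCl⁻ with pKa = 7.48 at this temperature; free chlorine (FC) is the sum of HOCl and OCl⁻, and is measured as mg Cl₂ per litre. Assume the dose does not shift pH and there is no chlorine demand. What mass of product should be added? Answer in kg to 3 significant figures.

6.42 kg

Volume: 291,000 US gal × 3.785 L/gal = 1,101,435 L.
[OCl⁻]/[HOCl] = 10^(pH − pKa) = 10^(7.43 − 7.48) = 0.8913; fraction as HOCl = 1/(1 + 0.8913) = 0.5288.
Free chlorine required for 1.94 ppm HOCl: 1.94 / 0.5288 = 3.669 ppm.
FC to add: 3.669 − 0.3 = 3.369 mg/L as Cl₂.
Cl₂ equivalent: 3.369 mg/L × 1,101,435 L = 3711 g.
Product at 57.8% available Cl: 3711 / 0.578 = 6420 g.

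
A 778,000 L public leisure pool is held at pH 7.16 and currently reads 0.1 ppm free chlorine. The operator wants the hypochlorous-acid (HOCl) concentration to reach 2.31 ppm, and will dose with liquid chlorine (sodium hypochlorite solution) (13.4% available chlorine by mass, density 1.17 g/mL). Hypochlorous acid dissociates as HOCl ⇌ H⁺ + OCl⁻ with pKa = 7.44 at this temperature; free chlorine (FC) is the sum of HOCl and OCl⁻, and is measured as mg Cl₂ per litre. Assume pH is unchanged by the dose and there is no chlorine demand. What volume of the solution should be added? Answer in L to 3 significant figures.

[OCl⁻]/[HOCl] = 10^(pH − pKa) = 10^(7.16 − 7.44) = 0.5248; fraction as HOCl = 1/(1 + 0.5248) = 0.6558.
Free chlorine required for 2.31 ppm HOCl: 2.31 / 0.6558 = 3.522 ppm.
FC to add: 3.522 − 0.1 = 3.422 mg/L as Cl₂.
Cl₂ equivalent: 3.422 mg/L × 778,000 L = 2663 g.
Product at 13.4% available Cl: 2663 / 0.134 = 19,870 g.
Volume: 19,870 g ÷ 1.17 g/mL = 16,980 mL.

17.0 L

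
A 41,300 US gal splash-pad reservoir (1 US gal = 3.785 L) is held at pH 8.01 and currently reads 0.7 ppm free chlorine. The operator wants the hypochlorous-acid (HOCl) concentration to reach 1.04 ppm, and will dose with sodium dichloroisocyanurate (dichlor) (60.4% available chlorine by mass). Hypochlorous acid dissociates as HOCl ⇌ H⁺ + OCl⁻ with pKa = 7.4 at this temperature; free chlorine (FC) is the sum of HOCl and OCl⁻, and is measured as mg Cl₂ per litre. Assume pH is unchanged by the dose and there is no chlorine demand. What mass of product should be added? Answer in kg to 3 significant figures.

1.18 kg

Volume: 41,300 US gal × 3.785 L/gal = 156,320 L.
[OCl⁻]/[HOCl] = 10^(pH − pKa) = 10^(8.01 − 7.4) = 4.074; fraction as HOCl = 1/(1 + 4.074) = 0.1971.
Free chlorine required for 1.04 ppm HOCl: 1.04 / 0.1971 = 5.277 ppm.
FC to add: 5.277 − 0.7 = 4.577 mg/L as Cl₂.
Cl₂ equivalent: 4.577 mg/L × 156,320 L = 715.4 g.
Product at 60.4% available Cl: 715.4 / 0.604 = 1185 g.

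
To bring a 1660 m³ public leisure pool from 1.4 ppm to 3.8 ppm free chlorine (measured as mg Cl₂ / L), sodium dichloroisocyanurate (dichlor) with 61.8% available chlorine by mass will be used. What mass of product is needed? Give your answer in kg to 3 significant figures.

6.45 kg

Volume: 1660 m³ = 1,660,000 L.
Chlorine deficit: 3.8 − 1.4 = 2.4 ppm = 2.4 mg/L as Cl₂.
Cl₂ equivalent needed: 2.4 mg/L × 1,660,000 L = 3,984,000 mg = 3984 g.
Product at 61.8% available chlorine: 3984 / 0.618 = 6447 g.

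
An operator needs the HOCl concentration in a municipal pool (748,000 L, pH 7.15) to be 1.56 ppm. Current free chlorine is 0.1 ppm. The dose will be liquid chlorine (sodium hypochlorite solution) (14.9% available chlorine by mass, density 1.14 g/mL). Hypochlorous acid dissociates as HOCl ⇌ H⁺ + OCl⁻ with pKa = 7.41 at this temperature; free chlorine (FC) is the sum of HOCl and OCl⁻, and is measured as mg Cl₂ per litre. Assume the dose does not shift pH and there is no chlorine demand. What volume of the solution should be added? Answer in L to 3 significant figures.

10.2 L

[OCl⁻]/[HOCl] = 10^(pH − pKa) = 10^(7.15 − 7.41) = 0.5495; fraction as HOCl = 1/(1 + 0.5495) = 0.6454.
Free chlorine required for 1.56 ppm HOCl: 1.56 / 0.6454 = 2.417 ppm.
FC to add: 2.417 − 0.1 = 2.317 mg/L as Cl₂.
Cl₂ equivalent: 2.317 mg/L × 748,000 L = 1733 g.
Product at 14.9% available Cl: 1733 / 0.149 = 11,630 g.
Volume: 11,630 g ÷ 1.14 g/mL = 10,200 mL.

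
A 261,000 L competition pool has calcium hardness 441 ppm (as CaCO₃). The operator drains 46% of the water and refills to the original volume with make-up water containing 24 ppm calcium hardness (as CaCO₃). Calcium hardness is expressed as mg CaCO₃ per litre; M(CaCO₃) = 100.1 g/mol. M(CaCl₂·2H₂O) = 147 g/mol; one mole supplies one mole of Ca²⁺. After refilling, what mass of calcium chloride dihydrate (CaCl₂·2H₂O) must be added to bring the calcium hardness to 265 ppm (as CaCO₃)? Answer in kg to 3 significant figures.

After draining 46% and refilling: 441 × 0.54 + 24 × 0.46 = 249.18 ppm.
Deficit to target: 265 − 249.18 = 15.82 mg/L.
As CaCO₃: 15.82 mg/L × 261,000 L = 4129 g; ÷ 100.1 = 41.25 mol Ca²⁺.
Mass: 41.25 × 147 = 6064 g.

6.06 kg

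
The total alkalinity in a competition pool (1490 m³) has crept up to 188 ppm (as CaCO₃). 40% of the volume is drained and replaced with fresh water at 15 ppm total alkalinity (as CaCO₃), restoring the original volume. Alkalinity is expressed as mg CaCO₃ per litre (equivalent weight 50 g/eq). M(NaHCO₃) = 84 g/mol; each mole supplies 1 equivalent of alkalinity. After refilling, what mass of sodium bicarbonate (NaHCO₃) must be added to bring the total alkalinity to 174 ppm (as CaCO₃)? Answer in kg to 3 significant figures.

138 kg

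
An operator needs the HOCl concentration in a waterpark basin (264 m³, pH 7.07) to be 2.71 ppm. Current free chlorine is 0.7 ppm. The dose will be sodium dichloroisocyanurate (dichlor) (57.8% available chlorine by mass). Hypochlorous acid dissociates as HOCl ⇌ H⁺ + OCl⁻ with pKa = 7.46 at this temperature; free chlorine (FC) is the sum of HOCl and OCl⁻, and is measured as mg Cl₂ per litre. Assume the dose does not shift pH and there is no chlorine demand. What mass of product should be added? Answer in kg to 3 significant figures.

1.42 kg

Volume: 264 m³ = 264,000 L.
[OCl⁻]/[HOCl] = 10^(pH − pKa) = 10^(7.07 − 7.46) = 0.4074; fraction as HOCl = 1/(1 + 0.4074) = 0.7105.
Free chlorine required for 2.71 ppm HOCl: 2.71 / 0.7105 = 3.814 ppm.
FC to add: 3.814 − 0.7 = 3.114 mg/L as Cl₂.
Cl₂ equivalent: 3.114 mg/L × 264,000 L = 822.1 g.
Product at 57.8% available Cl: 822.1 / 0.578 = 1422 g.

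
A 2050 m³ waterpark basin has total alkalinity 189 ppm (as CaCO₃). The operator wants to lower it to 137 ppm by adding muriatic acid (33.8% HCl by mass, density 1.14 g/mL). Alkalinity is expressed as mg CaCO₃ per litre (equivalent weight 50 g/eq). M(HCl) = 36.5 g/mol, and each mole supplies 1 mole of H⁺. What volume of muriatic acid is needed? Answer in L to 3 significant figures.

Volume: 2050 m³ = 2,050,000 L.
Alkalinity to neutralize: (189 − 137) = 52 mg/L as CaCO₃ × 2,050,000 L = 106,600 g as CaCO₃.
Equivalents of H⁺ required: 106,600 ÷ 50 g/eq = 2132 eq = 2132 mol HCl.
Mass of HCl: 2132 × 36.5 = 77,820 g.
Mass of 33.8% solution: 77,820 / 0.338 = 230,200 g.
Volume: 230,200 g ÷ 1.14 g/mL = 202,000 mL.

202 L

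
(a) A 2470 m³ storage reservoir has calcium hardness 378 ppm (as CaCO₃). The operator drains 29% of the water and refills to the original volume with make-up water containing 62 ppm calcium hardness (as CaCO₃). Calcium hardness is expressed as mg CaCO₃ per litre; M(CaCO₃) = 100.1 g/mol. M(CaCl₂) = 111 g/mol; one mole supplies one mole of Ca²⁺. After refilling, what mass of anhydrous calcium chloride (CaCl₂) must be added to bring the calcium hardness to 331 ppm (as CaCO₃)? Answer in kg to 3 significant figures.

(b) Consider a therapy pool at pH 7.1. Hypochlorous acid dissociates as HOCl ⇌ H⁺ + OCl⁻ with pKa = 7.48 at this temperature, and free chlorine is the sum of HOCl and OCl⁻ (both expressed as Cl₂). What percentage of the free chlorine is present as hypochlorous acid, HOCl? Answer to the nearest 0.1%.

(a) Volume: 2470 m³ = 2,470,000 L.
(a) After draining 29% and refilling: 378 × 0.71 + 62 × 0.29 = 286.36 ppm.
(a) Deficit to target: 331 − 286.36 = 44.64 mg/L.
(a) As CaCO₃: 44.64 mg/L × 2,470,000 L = 110,300 g; ÷ 100.1 = 1102 mol Ca²⁺.
(a) Mass: 1102 × 111 = 122,300 g.

(b) [OCl⁻]/[HOCl] = 10^(pH − pKa) = 10^(7.1 − 7.48) = 10^-0.38 = 0.4169.
(b) Fraction as HOCl = 1 / (1 + 0.4169) = 0.7058.

(a) 122 kg; (b) 70.6%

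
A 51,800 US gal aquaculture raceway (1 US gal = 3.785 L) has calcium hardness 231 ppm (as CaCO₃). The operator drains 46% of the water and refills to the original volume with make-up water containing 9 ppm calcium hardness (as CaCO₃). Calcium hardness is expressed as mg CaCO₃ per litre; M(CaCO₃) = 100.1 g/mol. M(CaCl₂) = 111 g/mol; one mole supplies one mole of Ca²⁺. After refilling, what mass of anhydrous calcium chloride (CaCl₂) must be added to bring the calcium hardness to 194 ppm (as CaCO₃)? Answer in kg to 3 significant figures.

Volume: 51,800 US gal × 3.785 L/gal = 196,063 L.
After draining 46% and refilling: 231 × 0.54 + 9 × 0.46 = 128.88 ppm.
Deficit to target: 194 − 128.88 = 65.12 mg/L.
As CaCO₃: 65.12 mg/L × 196,063 L = 12,770 g; ÷ 100.1 = 127.5 mol Ca²⁺.
Mass: 127.5 × 111 = 14,160 g.

14.2 kg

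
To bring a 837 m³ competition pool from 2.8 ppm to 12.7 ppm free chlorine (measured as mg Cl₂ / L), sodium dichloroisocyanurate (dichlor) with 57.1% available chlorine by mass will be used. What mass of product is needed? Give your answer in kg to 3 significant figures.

Volume: 837 m³ = 837,000 L.
Chlorine deficit: 12.7 − 2.8 = 9.9 ppm = 9.9 mg/L as Cl₂.
Cl₂ equivalent needed: 9.9 mg/L × 837,000 L = 8,286,000 mg = 8286 g.
Product at 57.1% available chlorine: 8286 / 0.571 = 14,510 g.

14.5 kg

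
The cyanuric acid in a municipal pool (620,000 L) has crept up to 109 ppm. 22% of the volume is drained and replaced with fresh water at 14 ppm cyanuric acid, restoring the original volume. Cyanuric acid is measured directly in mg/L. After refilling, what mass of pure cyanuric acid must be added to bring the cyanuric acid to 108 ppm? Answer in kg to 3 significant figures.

12.3 kg

After draining 22% and refilling: 109 × 0.78 + 14 × 0.22 = 88.1 ppm.
Deficit to target: 108 − 88.1 = 19.9 mg/L.
Mass: 19.9 mg/L × 620,000 L = 12,340 g cyanuric acid.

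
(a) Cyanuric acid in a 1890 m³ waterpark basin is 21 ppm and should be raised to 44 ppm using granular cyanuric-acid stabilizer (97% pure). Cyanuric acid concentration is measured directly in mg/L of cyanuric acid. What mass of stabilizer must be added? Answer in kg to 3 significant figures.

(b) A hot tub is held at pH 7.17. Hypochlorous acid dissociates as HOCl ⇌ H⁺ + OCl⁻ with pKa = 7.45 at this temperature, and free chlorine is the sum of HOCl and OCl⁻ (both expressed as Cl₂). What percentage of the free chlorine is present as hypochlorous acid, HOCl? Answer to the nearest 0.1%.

(a) Volume: 1890 m³ = 1,890,000 L.
(a) CYA to add: (44 − 21) = 23 mg/L × 1,890,000 L = 43,470 g cyanuric acid.
(a) At 97% purity: 43,470 / 0.97 = 44,810 g product.

(b) [OCl⁻]/[HOCl] = 10^(pH − pKa) = 10^(7.17 − 7.45) = 10^-0.28 = 0.5248.
(b) Fraction as HOCl = 1 / (1 + 0.5248) = 0.6558.

(a) 44.8 kg; (b) 65.6%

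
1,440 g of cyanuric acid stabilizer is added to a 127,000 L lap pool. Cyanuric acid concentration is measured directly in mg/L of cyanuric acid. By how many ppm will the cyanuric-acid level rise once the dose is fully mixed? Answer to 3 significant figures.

Rise: 1,440 g / 127,000 L × 1000 = 11.34 mg/L.

11.3 ppm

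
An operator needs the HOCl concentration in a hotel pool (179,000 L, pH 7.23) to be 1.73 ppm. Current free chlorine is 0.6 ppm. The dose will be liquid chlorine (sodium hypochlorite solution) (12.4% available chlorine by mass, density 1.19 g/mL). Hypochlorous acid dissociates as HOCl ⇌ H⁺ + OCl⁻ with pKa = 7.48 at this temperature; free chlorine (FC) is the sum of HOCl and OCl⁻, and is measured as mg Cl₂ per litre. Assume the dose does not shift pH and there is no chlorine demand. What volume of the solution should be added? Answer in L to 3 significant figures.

2.55 L

[OCl⁻]/[HOCl] = 10^(pH − pKa) = 10^(7.23 − 7.48) = 0.5623; fraction as HOCl = 1/(1 + 0.5623) = 0.6401.
Free chlorine required for 1.73 ppm HOCl: 1.73 / 0.6401 = 2.703 ppm.
FC to add: 2.703 − 0.6 = 2.103 mg/L as Cl₂.
Cl₂ equivalent: 2.103 mg/L × 179,000 L = 376.4 g.
Product at 12.4% available Cl: 376.4 / 0.124 = 3036 g.
Volume: 3036 g ÷ 1.19 g/mL = 2551 mL.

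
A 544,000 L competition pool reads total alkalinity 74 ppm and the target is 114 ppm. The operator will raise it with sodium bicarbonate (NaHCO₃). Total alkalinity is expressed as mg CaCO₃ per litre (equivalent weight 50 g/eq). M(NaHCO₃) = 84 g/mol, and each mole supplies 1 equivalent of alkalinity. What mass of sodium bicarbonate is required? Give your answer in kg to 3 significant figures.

36.6 kg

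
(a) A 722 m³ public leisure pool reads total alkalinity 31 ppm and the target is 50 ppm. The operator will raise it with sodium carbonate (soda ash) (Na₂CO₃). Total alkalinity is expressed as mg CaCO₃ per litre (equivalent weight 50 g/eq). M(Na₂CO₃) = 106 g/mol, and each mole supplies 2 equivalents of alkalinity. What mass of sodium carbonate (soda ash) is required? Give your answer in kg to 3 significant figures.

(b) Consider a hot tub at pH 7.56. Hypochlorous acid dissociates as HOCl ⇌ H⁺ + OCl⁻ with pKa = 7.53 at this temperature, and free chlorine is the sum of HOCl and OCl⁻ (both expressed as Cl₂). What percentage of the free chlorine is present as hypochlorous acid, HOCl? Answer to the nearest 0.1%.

(a) Volume: 722 m³ = 722,000 L.
(a) Alkalinity to add: (50 − 31) = 19 mg/L as CaCO₃ × 722,000 L = 13,720 g as CaCO₃.
(a) Equivalents: 13,720 g ÷ 50 g/eq = 274.4 eq.
(a) Each mole of Na₂CO₃ supplies 2 eq, so 274.4 / 2 = 137.2 mol.
(a) Mass: 137.2 mol × 106 g/mol = 14,540 g.

(b) [OCl⁻]/[HOCl] = 10^(pH − pKa) = 10^(7.56 − 7.53) = 10^0.03 = 1.072.
(b) Fraction as HOCl = 1 / (1 + 1.072) = 0.4827.

(a) 14.5 kg; (b) 48.3%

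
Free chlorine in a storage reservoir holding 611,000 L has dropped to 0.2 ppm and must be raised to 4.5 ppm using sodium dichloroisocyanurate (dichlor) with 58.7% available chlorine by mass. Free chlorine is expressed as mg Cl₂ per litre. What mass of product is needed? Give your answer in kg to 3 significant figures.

Chlorine deficit: 4.5 − 0.2 = 4.3 ppm = 4.3 mg/L as Cl₂.
Cl₂ equivalent needed: 4.3 mg/L × 611,000 L = 2,627,000 mg = 2627 g.
Product at 58.7% available chlorine: 2627 / 0.587 = 4476 g.

4.48 kg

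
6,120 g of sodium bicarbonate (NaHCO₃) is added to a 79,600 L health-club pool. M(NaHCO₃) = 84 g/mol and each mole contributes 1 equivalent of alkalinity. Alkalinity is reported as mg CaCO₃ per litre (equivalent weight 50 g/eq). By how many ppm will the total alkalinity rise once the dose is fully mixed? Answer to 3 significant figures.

45.8 ppm

Moles of NaHCO₃: 6,120 g ÷ 84 g/mol = 72.86 mol → 72.86 eq of alkalinity.
As CaCO₃: 72.86 eq × 50 g/eq = 3643 g.
Rise: 3643 g / 79,600 L × 1000 = 45.76 mg/L.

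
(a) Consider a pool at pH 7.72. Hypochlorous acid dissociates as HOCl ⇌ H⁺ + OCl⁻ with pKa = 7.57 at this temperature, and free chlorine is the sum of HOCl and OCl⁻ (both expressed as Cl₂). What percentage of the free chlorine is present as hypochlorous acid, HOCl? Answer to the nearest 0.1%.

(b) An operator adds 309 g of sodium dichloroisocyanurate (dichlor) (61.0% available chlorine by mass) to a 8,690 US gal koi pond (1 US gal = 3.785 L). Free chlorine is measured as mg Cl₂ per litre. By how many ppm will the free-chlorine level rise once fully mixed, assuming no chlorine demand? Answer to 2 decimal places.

(a) [OCl⁻]/[HOCl] = 10^(pH − pKa) = 10^(7.72 − 7.57) = 10^0.15 = 1.413.
(a) Fraction as HOCl = 1 / (1 + 1.413) = 0.4145.

(b) Volume: 8,690 US gal × 3.785 L/gal = 32,892 L.
(b) Available chlorine delivered: 309 g × 0.61 = 188.5 g as Cl₂.
(b) Concentration rise: 188.5 g / 32,892 L = 5.731 mg/L = 5.73 ppm.

(a) 41.5%; (b) 5.73 ppm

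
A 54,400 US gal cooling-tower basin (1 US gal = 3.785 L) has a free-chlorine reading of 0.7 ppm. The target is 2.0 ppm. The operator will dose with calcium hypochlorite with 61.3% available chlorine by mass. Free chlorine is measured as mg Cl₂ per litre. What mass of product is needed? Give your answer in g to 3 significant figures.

437 g

Volume: 54,400 US gal × 3.785 L/gal = 205,904 L.
Chlorine deficit: 2.0 − 0.7 = 1.3 ppm = 1.3 mg/L as Cl₂.
Cl₂ equivalent needed: 1.3 mg/L × 205,904 L = 267,700 mg = 267.7 g.
Product at 61.3% available chlorine: 267.7 / 0.613 = 436.7 g.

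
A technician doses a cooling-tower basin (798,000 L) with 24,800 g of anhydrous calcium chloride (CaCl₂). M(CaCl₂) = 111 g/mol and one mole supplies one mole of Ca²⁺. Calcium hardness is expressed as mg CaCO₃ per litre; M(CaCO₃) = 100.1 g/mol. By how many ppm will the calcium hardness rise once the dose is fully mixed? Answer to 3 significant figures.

Moles of Ca²⁺: 24,800 g ÷ 111 g/mol = 223.4 mol.
As CaCO₃: 223.4 mol × 100.1 g/mol = 22,360 g.
Rise: 22,360 g / 798,000 L × 1000 = 28.03 mg/L.

28.0 ppm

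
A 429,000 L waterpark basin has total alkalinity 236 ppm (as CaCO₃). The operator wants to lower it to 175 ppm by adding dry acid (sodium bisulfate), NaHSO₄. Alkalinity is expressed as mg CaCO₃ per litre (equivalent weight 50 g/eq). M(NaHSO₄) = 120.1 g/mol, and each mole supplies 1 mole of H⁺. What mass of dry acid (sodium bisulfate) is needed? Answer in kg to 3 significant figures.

62.9 kg

Alkalinity to neutralize: (236 − 175) = 61 mg/L as CaCO₃ × 429,000 L = 26,170 g as CaCO₃.
Equivalents of H⁺ required: 26,170 ÷ 50 g/eq = 523.4 eq = 523.4 mol NaHSO₄.
Mass of NaHSO₄: 523.4 × 120.1 = 62,860 g.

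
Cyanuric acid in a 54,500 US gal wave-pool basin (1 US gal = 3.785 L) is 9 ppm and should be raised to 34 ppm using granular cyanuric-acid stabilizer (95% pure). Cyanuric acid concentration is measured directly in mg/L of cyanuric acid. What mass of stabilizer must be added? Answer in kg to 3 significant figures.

Volume: 54,500 US gal × 3.785 L/gal = 206,282 L.
CYA to add: (34 − 9) = 25 mg/L × 206,282 L = 5157 g cyanuric acid.
At 95% purity: 5157 / 0.95 = 5428 g product.

5.43 kg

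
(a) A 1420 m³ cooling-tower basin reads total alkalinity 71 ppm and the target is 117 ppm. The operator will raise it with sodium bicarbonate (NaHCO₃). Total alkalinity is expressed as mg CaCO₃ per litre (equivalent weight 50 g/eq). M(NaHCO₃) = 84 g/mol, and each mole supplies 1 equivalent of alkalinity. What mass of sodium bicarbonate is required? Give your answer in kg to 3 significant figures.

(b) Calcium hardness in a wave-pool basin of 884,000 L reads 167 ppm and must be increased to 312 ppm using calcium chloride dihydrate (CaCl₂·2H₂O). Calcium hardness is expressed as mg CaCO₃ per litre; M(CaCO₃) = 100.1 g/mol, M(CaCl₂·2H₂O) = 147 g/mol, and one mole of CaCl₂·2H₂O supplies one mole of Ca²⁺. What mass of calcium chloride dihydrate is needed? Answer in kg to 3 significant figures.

(a) 110 kg; (b) 188 kg

(a) Volume: 1420 m³ = 1,420,000 L.
(a) Alkalinity to add: (117 − 71) = 46 mg/L as CaCO₃ × 1,420,000 L = 65,320 g as CaCO₃.
(a) Equivalents: 65,320 g ÷ 50 g/eq = 1306 eq.
(a) NaHCO₃ supplies 1 eq per mole → 1306 mol.
(a) Mass: 1306 mol × 84 g/mol = 109,700 g.

(b) Hardness to add: (312 − 167) = 145 mg/L as CaCO₃ × 884,000 L = 128,200 g as CaCO₃.
(b) Moles of Ca²⁺ (1 mol Ca²⁺ ≡ 1 mol CaCO₃): 128,200 / 100.1 g/mol = 1281 mol.
(b) Mass of CaCl₂·2H₂O: 1281 × 147 = 188,200 g.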